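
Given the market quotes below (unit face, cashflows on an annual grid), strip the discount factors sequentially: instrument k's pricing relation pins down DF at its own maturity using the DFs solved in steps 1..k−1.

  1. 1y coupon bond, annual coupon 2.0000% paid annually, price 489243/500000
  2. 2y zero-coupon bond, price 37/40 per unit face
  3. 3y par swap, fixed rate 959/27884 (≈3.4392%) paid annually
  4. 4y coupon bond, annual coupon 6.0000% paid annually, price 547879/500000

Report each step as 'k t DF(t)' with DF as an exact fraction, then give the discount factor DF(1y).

step 1 [1y] bond c/1=1/50: DF=(489243/500000 − 1/50·(0))/(1+1/50) = 9593/10000 ≈ 0.959300
step 2 [2y] zero: DF = P = 37/40 ≈ 0.925000
step 3 [3y] swap r/1=959/27884: DF=(1 − 959/27884·(0.959300+0.925000))/(1+959/27884) = 9041/10000 ≈ 0.904100
step 4 [4y] bond c/1=3/50: DF=(547879/500000 − 3/50·(0.959300+0.925000+0.904100))/(1+3/50) = 8759/10000 ≈ 0.875900

1 1 9593/10000
2 2 37/40
3 3 9041/10000
4 4 8759/10000
DF(1y) = 9593/10000 ≈ 0.959300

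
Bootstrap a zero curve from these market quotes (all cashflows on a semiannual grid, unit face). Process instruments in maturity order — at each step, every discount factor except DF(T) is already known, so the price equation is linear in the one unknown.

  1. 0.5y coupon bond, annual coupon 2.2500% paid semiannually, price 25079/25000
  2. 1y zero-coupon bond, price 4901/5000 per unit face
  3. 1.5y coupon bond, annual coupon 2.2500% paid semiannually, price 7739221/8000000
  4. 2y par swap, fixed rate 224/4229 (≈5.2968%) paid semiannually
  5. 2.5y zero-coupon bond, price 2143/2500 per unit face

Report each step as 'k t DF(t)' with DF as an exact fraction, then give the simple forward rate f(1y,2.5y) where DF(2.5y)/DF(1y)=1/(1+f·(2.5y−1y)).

step 1 [0.5y] bond c/2=9/800: DF=(25079/25000 − 9/800·(0))/(1+9/800) = 124/125 ≈ 0.992000
step 2 [1y] zero: DF = P = 4901/5000 ≈ 0.980200
step 3 [1.5y] bond c/2=9/800: DF=(7739221/8000000 − 9/800·(0.992000+0.980200))/(1+9/800) = 9347/10000 ≈ 0.934700
step 4 [2y] swap r/2=112/4229: DF=(1 − 112/4229·(0.992000+0.980200+0.934700))/(1+112/4229) = 562/625 ≈ 0.899200
step 5 [2.5y] zero: DF = P = 2143/2500 ≈ 0.857200

1 1/2 124/125
2 1 4901/5000
3 3/2 9347/10000
4 2 562/625
5 5/2 2143/2500
f(1y,2.5y) = ((4901/5000)/(2143/2500) − 1)/(3/2) = 205/2143 ≈ 9.5660%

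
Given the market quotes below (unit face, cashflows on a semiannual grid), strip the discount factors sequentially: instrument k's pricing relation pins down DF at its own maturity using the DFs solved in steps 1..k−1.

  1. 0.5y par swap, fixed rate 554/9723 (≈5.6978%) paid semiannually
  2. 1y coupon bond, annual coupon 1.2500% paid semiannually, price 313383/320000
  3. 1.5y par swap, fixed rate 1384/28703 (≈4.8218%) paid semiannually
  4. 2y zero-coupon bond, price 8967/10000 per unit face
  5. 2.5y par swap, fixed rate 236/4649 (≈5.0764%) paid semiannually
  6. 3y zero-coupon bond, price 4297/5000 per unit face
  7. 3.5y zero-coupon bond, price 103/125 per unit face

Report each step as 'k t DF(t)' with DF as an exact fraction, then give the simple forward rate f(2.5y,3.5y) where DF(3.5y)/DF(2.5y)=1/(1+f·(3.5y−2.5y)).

step 1 [0.5y] swap r/2=277/9723: DF=(1 − 277/9723·(0))/(1+277/9723) = 9723/10000 ≈ 0.972300
step 2 [1y] bond c/2=1/160: DF=(313383/320000 − 1/160·(0.972300))/(1+1/160) = 1209/1250 ≈ 0.967200
step 3 [1.5y] swap r/2=692/28703: DF=(1 − 692/28703·(0.972300+0.967200))/(1+692/28703) = 2327/2500 ≈ 0.930800
step 4 [2y] zero: DF = P = 8967/10000 ≈ 0.896700
step 5 [2.5y] swap r/2=118/4649: DF=(1 − 118/4649·(0.972300+0.967200+0.930800+0.896700))/(1+118/4649) = 441/500 ≈ 0.882000
step 6 [3y] zero: DF = P = 4297/5000 ≈ 0.859400
step 7 [3.5y] zero: DF = P = 103/125 ≈ 0.824000

1 1/2 9723/10000
2 1 1209/1250
3 3/2 2327/2500
4 2 8967/10000
5 5/2 441/500
6 3 4297/5000
7 7/2 103/125
f(2.5y,3.5y) = ((441/500)/(103/125) − 1)/(1) = 29/412 ≈ 7.0388%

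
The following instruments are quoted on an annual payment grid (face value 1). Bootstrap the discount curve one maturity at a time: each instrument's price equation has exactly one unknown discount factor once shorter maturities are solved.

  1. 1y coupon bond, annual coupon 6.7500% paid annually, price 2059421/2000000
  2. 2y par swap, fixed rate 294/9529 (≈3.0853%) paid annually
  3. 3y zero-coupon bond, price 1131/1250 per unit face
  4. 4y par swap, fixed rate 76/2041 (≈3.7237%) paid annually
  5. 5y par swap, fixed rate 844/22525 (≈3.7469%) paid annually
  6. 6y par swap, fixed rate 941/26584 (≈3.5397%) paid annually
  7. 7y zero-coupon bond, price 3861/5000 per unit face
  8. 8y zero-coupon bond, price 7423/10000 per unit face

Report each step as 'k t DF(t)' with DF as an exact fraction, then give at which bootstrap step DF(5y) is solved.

step 1 [1y] bond c/1=27/400: DF=(2059421/2000000 − 27/400·(0))/(1+27/400) = 4823/5000 ≈ 0.964600
step 2 [2y] swap r/1=294/9529: DF=(1 − 294/9529·(0.964600))/(1+294/9529) = 2353/2500 ≈ 0.941200
step 3 [3y] zero: DF = P = 1131/1250 ≈ 0.904800
step 4 [4y] swap r/1=76/2041: DF=(1 − 76/2041·(0.964600+0.941200+0.904800))/(1+76/2041) = 1079/1250 ≈ 0.863200
step 5 [5y] swap r/1=844/22525: DF=(1 − 844/22525·(0.964600+0.941200+0.904800+0.863200))/(1+844/22525) = 1039/1250 ≈ 0.831200
step 6 [6y] swap r/1=941/26584: DF=(1 − 941/26584·(0.964600+0.941200+0.904800+0.863200+0.831200))/(1+941/26584) = 4059/5000 ≈ 0.811800
step 7 [7y] zero: DF = P = 3861/5000 ≈ 0.772200
step 8 [8y] zero: DF = P = 7423/10000 ≈ 0.742300

1 1 4823/5000
2 2 2353/2500
3 3 1131/1250
4 4 1079/1250
5 5 1039/1250
6 6 4059/5000
7 7 3861/5000
8 8 7423/10000
DF(5y) is solved at step 5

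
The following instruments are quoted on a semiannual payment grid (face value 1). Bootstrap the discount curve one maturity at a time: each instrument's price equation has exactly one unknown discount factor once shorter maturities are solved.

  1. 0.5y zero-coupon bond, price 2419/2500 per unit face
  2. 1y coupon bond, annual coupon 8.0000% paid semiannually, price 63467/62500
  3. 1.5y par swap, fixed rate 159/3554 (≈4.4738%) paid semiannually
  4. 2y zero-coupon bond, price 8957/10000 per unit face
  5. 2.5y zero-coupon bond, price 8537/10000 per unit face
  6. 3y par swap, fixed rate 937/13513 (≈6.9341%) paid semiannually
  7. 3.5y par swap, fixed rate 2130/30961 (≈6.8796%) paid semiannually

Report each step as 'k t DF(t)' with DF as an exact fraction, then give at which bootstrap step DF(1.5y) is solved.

step 1 [0.5y] zero: DF = P = 2419/2500 ≈ 0.967600
step 2 [1y] bond c/2=1/25: DF=(63467/62500 − 1/25·(0.967600))/(1+1/25) = 587/625 ≈ 0.939200
step 3 [1.5y] swap r/2=159/7108: DF=(1 − 159/7108·(0.967600+0.939200))/(1+159/7108) = 2341/2500 ≈ 0.936400
step 4 [2y] zero: DF = P = 8957/10000 ≈ 0.895700
step 5 [2.5y] zero: DF = P = 8537/10000 ≈ 0.853700
step 6 [3y] swap r/2=937/27026: DF=(1 − 937/27026·(0.967600+0.939200+0.936400+0.895700+0.853700))/(1+937/27026) = 4063/5000 ≈ 0.812600
step 7 [3.5y] swap r/2=1065/30961: DF=(1 − 1065/30961·(0.967600+0.939200+0.936400+0.895700+0.853700+0.812600))/(1+1065/30961) = 787/1000 ≈ 0.787000

1 1/2 2419/2500
2 1 587/625
3 3/2 2341/2500
4 2 8957/10000
5 5/2 8537/10000
6 3 4063/5000
7 7/2 787/1000
DF(1.5y) is solved at step 3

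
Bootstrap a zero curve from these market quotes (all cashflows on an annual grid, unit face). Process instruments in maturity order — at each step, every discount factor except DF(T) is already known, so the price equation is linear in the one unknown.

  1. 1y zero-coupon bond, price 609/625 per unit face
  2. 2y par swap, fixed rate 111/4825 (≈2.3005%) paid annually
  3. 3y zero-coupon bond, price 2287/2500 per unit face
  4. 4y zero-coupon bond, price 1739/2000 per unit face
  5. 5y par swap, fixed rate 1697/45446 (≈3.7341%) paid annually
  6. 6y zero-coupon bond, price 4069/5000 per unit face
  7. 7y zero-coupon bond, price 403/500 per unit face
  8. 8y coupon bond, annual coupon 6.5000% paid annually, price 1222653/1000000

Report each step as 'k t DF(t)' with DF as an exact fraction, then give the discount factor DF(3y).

1 1 609/625
2 2 2389/2500
3 3 2287/2500
4 4 1739/2000
5 5 8303/10000
6 6 4069/5000
7 7 403/500
8 8 3859/5000
DF(3y) = 2287/2500 ≈ 0.914800

step 1 [1y] zero: DF = P = 609/625 ≈ 0.974400
step 2 [2y] swap r/1=111/4825: DF=(1 − 111/4825·(0.974400))/(1+111/4825) = 2389/2500 ≈ 0.955600
step 3 [3y] zero: DF = P = 2287/2500 ≈ 0.914800
step 4 [4y] zero: DF = P = 1739/2000 ≈ 0.869500
step 5 [5y] swap r/1=1697/45446: DF=(1 − 1697/45446·(0.974400+0.955600+0.914800+0.869500))/(1+1697/45446) = 8303/10000 ≈ 0.830300
step 6 [6y] zero: DF = P = 4069/5000 ≈ 0.813800
step 7 [7y] zero: DF = P = 403/500 ≈ 0.806000
step 8 [8y] bond c/1=13/200: DF=(1222653/1000000 − 13/200·(0.974400+0.955600+0.914800+0.869500+0.830300+0.813800+0.806000))/(1+13/200) = 3859/5000 ≈ 0.771800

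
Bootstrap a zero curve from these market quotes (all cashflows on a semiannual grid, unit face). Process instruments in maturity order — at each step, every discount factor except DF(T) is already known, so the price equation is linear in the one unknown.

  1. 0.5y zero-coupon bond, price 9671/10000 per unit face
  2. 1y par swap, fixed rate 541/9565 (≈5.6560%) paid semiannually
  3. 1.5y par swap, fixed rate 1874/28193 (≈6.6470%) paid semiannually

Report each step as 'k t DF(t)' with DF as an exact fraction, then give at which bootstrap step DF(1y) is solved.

step 1 [0.5y] zero: DF = P = 9671/10000 ≈ 0.967100
step 2 [1y] swap r/2=541/19130: DF=(1 − 541/19130·(0.967100))/(1+541/19130) = 9459/10000 ≈ 0.945900
step 3 [1.5y] swap r/2=937/28193: DF=(1 − 937/28193·(0.967100+0.945900))/(1+937/28193) = 9063/10000 ≈ 0.906300

1 1/2 9671/10000
2 1 9459/10000
3 3/2 9063/10000
DF(1y) is solved at step 2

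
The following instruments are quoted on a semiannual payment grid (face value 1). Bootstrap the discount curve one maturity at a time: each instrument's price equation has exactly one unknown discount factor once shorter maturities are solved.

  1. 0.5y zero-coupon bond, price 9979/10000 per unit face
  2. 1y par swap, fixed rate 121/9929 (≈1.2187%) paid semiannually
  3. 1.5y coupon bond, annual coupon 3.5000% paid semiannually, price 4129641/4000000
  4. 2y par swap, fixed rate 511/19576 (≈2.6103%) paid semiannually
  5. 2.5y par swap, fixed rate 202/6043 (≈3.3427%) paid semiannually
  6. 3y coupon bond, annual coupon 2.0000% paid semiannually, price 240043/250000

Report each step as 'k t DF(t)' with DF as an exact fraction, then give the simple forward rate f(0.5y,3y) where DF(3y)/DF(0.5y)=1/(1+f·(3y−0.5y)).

1 1/2 9979/10000
2 1 9879/10000
3 3/2 1961/2000
4 2 9489/10000
5 5/2 1149/1250
6 3 2257/2500
f(0.5y,3y) = ((9979/10000)/(2257/2500) − 1)/(5/2) = 951/22570 ≈ 4.2136%

step 1 [0.5y] zero: DF = P = 9979/10000 ≈ 0.997900
step 2 [1y] swap r/2=121/19858: DF=(1 − 121/19858·(0.997900))/(1+121/19858) = 9879/10000 ≈ 0.987900
step 3 [1.5y] bond c/2=7/400: DF=(4129641/4000000 − 7/400·(0.997900+0.987900))/(1+7/400) = 1961/2000 ≈ 0.980500
step 4 [2y] swap r/2=511/39152: DF=(1 − 511/39152·(0.997900+0.987900+0.980500))/(1+511/39152) = 9489/10000 ≈ 0.948900
step 5 [2.5y] swap r/2=101/6043: DF=(1 − 101/6043·(0.997900+0.987900+0.980500+0.948900))/(1+101/6043) = 1149/1250 ≈ 0.919200
step 6 [3y] bond c/2=1/100: DF=(240043/250000 − 1/100·(0.997900+0.987900+0.980500+0.948900+0.919200))/(1+1/100) = 2257/2500 ≈ 0.902800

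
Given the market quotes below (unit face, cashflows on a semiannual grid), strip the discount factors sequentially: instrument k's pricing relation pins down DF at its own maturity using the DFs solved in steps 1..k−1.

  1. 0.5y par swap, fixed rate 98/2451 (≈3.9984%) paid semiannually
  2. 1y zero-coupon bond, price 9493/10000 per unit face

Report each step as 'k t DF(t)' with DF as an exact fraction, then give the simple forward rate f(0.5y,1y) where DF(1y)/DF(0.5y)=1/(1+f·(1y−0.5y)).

1 1/2 2451/2500
2 1 9493/10000
f(0.5y,1y) = ((2451/2500)/(9493/10000) − 1)/(1/2) = 622/9493 ≈ 6.5522%

step 1 [0.5y] swap r/2=49/2451: DF=(1 − 49/2451·(0))/(1+49/2451) = 2451/2500 ≈ 0.980400
step 2 [1y] zero: DF = P = 9493/10000 ≈ 0.949300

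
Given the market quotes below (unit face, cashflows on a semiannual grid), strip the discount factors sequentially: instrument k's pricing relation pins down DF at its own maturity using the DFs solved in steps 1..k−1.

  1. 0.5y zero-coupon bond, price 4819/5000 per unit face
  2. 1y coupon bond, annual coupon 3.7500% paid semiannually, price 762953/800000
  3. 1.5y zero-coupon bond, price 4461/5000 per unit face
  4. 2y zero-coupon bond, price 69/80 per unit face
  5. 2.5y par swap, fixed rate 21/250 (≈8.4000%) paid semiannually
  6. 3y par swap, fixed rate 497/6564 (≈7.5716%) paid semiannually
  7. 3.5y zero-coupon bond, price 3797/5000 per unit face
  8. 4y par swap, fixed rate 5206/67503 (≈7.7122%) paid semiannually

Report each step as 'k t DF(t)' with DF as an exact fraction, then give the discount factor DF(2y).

step 1 [0.5y] zero: DF = P = 4819/5000 ≈ 0.963800
step 2 [1y] bond c/2=3/160: DF=(762953/800000 − 3/160·(0.963800))/(1+3/160) = 574/625 ≈ 0.918400
step 3 [1.5y] zero: DF = P = 4461/5000 ≈ 0.892200
step 4 [2y] zero: DF = P = 69/80 ≈ 0.862500
step 5 [2.5y] swap r/2=21/500: DF=(1 − 21/500·(0.963800+0.918400+0.892200+0.862500))/(1+21/500) = 8131/10000 ≈ 0.813100
step 6 [3y] swap r/2=497/13128: DF=(1 − 497/13128·(0.963800+0.918400+0.892200+0.862500+0.813100))/(1+497/13128) = 2003/2500 ≈ 0.801200
step 7 [3.5y] zero: DF = P = 3797/5000 ≈ 0.759400
step 8 [4y] swap r/2=2603/67503: DF=(1 − 2603/67503·(0.963800+0.918400+0.892200+0.862500+0.813100+0.801200+0.759400))/(1+2603/67503) = 7397/10000 ≈ 0.739700

1 1/2 4819/5000
2 1 574/625
3 3/2 4461/5000
4 2 69/80
5 5/2 8131/10000
6 3 2003/2500
7 7/2 3797/5000
8 4 7397/10000
DF(2y) = 69/80 ≈ 0.862500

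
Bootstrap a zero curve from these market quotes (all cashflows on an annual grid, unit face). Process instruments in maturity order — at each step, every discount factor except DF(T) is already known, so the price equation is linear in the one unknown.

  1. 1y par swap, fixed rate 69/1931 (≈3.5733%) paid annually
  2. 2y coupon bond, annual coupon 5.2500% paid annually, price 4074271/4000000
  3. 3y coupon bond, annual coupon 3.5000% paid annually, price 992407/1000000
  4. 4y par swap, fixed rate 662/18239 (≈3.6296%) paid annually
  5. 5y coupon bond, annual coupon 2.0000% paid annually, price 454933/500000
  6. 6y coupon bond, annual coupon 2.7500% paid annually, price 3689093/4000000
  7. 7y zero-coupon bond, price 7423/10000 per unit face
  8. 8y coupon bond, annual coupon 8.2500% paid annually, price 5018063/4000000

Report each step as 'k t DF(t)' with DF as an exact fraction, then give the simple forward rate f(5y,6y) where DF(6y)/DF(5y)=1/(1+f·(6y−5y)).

step 1 [1y] swap r/1=69/1931: DF=(1 − 69/1931·(0))/(1+69/1931) = 1931/2000 ≈ 0.965500
step 2 [2y] bond c/1=21/400: DF=(4074271/4000000 − 21/400·(0.965500))/(1+21/400) = 2299/2500 ≈ 0.919600
step 3 [3y] bond c/1=7/200: DF=(992407/1000000 − 7/200·(0.965500+0.919600))/(1+7/200) = 8951/10000 ≈ 0.895100
step 4 [4y] swap r/1=662/18239: DF=(1 − 662/18239·(0.965500+0.919600+0.895100))/(1+662/18239) = 2169/2500 ≈ 0.867600
step 5 [5y] bond c/1=1/50: DF=(454933/500000 − 1/50·(0.965500+0.919600+0.895100+0.867600))/(1+1/50) = 1641/2000 ≈ 0.820500
step 6 [6y] bond c/1=11/400: DF=(3689093/4000000 − 11/400·(0.965500+0.919600+0.895100+0.867600+0.820500))/(1+11/400) = 389/500 ≈ 0.778000
step 7 [7y] zero: DF = P = 7423/10000 ≈ 0.742300
step 8 [8y] bond c/1=33/400: DF=(5018063/4000000 − 33/400·(0.965500+0.919600+0.895100+0.867600+0.820500+0.778000+0.742300))/(1+33/400) = 281/400 ≈ 0.702500

1 1 1931/2000
2 2 2299/2500
3 3 8951/10000
4 4 2169/2500
5 5 1641/2000
6 6 389/500
7 7 7423/10000
8 8 281/400
f(5y,6y) = ((1641/2000)/(389/500) − 1)/(1) = 85/1556 ≈ 5.4627%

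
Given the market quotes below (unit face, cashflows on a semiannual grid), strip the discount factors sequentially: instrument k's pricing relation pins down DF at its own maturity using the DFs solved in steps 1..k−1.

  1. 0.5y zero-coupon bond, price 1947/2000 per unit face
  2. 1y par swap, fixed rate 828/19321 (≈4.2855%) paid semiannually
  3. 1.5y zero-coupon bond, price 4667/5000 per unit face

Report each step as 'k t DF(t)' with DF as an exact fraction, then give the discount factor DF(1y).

step 1 [0.5y] zero: DF = P = 1947/2000 ≈ 0.973500
step 2 [1y] swap r/2=414/19321: DF=(1 − 414/19321·(0.973500))/(1+414/19321) = 4793/5000 ≈ 0.958600
step 3 [1.5y] zero: DF = P = 4667/5000 ≈ 0.933400

1 1/2 1947/2000
2 1 4793/5000
3 3/2 4667/5000
DF(1y) = 4793/5000 ≈ 0.958600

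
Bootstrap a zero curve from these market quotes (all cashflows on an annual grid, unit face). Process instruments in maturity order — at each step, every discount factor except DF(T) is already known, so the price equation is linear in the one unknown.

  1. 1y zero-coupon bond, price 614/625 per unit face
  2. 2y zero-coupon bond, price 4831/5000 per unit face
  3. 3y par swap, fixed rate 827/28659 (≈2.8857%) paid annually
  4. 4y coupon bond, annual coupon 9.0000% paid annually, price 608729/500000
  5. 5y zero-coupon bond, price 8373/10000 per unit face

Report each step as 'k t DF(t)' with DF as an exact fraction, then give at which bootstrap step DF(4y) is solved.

1 1 614/625
2 2 4831/5000
3 3 9173/10000
4 4 8803/10000
5 5 8373/10000
DF(4y) is solved at step 4

step 1 [1y] zero: DF = P = 614/625 ≈ 0.982400
step 2 [2y] zero: DF = P = 4831/5000 ≈ 0.966200
step 3 [3y] swap r/1=827/28659: DF=(1 − 827/28659·(0.982400+0.966200))/(1+827/28659) = 9173/10000 ≈ 0.917300
step 4 [4y] bond c/1=9/100: DF=(608729/500000 − 9/100·(0.982400+0.966200+0.917300))/(1+9/100) = 8803/10000 ≈ 0.880300
step 5 [5y] zero: DF = P = 8373/10000 ≈ 0.837300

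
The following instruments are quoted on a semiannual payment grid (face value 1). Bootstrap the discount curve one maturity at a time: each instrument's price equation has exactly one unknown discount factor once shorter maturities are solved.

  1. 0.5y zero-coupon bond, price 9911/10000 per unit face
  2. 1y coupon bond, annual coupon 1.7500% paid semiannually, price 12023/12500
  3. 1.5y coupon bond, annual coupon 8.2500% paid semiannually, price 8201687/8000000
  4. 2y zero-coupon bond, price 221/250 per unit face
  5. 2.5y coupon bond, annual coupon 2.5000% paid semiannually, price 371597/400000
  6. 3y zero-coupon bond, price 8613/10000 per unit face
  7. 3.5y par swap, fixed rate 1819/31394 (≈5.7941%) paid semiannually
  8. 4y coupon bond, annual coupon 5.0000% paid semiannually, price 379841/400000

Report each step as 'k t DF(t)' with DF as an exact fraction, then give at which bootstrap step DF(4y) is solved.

step 1 [0.5y] zero: DF = P = 9911/10000 ≈ 0.991100
step 2 [1y] bond c/2=7/800: DF=(12023/12500 − 7/800·(0.991100))/(1+7/800) = 9449/10000 ≈ 0.944900
step 3 [1.5y] bond c/2=33/800: DF=(8201687/8000000 − 33/800·(0.991100+0.944900))/(1+33/800) = 9079/10000 ≈ 0.907900
step 4 [2y] zero: DF = P = 221/250 ≈ 0.884000
step 5 [2.5y] bond c/2=1/80: DF=(371597/400000 − 1/80·(0.991100+0.944900+0.907900+0.884000))/(1+1/80) = 1743/2000 ≈ 0.871500
step 6 [3y] zero: DF = P = 8613/10000 ≈ 0.861300
step 7 [3.5y] swap r/2=1819/62788: DF=(1 − 1819/62788·(0.991100+0.944900+0.907900+0.884000+0.871500+0.861300))/(1+1819/62788) = 8181/10000 ≈ 0.818100
step 8 [4y] bond c/2=1/40: DF=(379841/400000 − 1/40·(0.991100+0.944900+0.907900+0.884000+0.871500+0.861300+0.818100))/(1+1/40) = 7733/10000 ≈ 0.773300

1 1/2 9911/10000
2 1 9449/10000
3 3/2 9079/10000
4 2 221/250
5 5/2 1743/2000
6 3 8613/10000
7 7/2 8181/10000
8 4 7733/10000
DF(4y) is solved at step 8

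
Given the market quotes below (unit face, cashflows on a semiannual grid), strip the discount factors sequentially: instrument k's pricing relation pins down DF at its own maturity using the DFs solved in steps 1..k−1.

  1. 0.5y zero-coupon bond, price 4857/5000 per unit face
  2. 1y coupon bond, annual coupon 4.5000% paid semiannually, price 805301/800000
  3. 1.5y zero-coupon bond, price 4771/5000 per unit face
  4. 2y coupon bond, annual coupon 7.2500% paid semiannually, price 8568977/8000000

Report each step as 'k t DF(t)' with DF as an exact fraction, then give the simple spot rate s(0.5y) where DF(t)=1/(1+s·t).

step 1 [0.5y] zero: DF = P = 4857/5000 ≈ 0.971400
step 2 [1y] bond c/2=9/400: DF=(805301/800000 − 9/400·(0.971400))/(1+9/400) = 9631/10000 ≈ 0.963100
step 3 [1.5y] zero: DF = P = 4771/5000 ≈ 0.954200
step 4 [2y] bond c/2=29/800: DF=(8568977/8000000 − 29/800·(0.971400+0.963100+0.954200))/(1+29/800) = 4663/5000 ≈ 0.932600

1 1/2 4857/5000
2 1 9631/10000
3 3/2 4771/5000
4 2 4663/5000
s(0.5y) = (1/(4857/5000) − 1)/(1/2) = 286/4857 ≈ 5.8884%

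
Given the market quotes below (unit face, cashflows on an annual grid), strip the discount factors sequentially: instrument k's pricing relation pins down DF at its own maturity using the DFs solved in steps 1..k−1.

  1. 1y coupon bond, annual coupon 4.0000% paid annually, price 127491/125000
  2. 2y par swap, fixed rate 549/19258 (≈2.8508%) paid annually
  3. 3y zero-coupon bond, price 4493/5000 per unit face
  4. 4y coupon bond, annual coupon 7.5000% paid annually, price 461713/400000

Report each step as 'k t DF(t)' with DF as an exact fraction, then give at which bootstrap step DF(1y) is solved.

1 1 9807/10000
2 2 9451/10000
3 3 4493/5000
4 4 8767/10000
DF(1y) is solved at step 1

step 1 [1y] bond c/1=1/25: DF=(127491/125000 − 1/25·(0))/(1+1/25) = 9807/10000 ≈ 0.980700
step 2 [2y] swap r/1=549/19258: DF=(1 − 549/19258·(0.980700))/(1+549/19258) = 9451/10000 ≈ 0.945100
step 3 [3y] zero: DF = P = 4493/5000 ≈ 0.898600
step 4 [4y] bond c/1=3/40: DF=(461713/400000 − 3/40·(0.980700+0.945100+0.898600))/(1+3/40) = 8767/10000 ≈ 0.876700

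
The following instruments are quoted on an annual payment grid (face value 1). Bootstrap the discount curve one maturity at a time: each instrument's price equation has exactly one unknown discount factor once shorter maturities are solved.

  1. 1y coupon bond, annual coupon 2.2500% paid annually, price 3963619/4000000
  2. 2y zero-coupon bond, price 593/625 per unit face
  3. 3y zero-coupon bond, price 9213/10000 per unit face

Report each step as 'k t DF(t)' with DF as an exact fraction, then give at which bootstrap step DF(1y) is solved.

1 1 9691/10000
2 2 593/625
3 3 9213/10000
DF(1y) is solved at step 1

step 1 [1y] bond c/1=9/400: DF=(3963619/4000000 − 9/400·(0))/(1+9/400) = 9691/10000 ≈ 0.969100
step 2 [2y] zero: DF = P = 593/625 ≈ 0.948800
step 3 [3y] zero: DF = P = 9213/10000 ≈ 0.921300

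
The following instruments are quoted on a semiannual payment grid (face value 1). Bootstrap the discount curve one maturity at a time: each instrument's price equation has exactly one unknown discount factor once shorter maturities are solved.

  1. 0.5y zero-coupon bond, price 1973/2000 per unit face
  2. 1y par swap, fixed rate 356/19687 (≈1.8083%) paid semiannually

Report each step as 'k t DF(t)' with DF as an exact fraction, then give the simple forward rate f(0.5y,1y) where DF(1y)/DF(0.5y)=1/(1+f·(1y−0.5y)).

1 1/2 1973/2000
2 1 4911/5000
f(0.5y,1y) = ((1973/2000)/(4911/5000) − 1)/(1/2) = 43/4911 ≈ 0.8756%

step 1 [0.5y] zero: DF = P = 1973/2000 ≈ 0.986500
step 2 [1y] swap r/2=178/19687: DF=(1 − 178/19687·(0.986500))/(1+178/19687) = 4911/5000 ≈ 0.982200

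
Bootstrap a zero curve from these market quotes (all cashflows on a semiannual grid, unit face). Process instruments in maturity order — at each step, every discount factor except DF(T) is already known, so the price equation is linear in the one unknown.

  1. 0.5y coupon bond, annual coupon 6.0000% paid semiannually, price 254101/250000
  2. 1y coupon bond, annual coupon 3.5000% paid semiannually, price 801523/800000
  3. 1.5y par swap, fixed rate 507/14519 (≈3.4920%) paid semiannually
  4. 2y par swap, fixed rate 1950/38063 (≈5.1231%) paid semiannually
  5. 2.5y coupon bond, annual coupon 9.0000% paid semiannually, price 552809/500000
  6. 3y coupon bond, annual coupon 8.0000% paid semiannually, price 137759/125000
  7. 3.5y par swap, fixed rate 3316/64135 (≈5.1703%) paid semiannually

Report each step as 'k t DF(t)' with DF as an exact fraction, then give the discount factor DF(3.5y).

step 1 [0.5y] bond c/2=3/100: DF=(254101/250000 − 3/100·(0))/(1+3/100) = 2467/2500 ≈ 0.986800
step 2 [1y] bond c/2=7/400: DF=(801523/800000 − 7/400·(0.986800))/(1+7/400) = 9677/10000 ≈ 0.967700
step 3 [1.5y] swap r/2=507/29038: DF=(1 − 507/29038·(0.986800+0.967700))/(1+507/29038) = 9493/10000 ≈ 0.949300
step 4 [2y] swap r/2=975/38063: DF=(1 − 975/38063·(0.986800+0.967700+0.949300))/(1+975/38063) = 361/400 ≈ 0.902500
step 5 [2.5y] bond c/2=9/200: DF=(552809/500000 − 9/200·(0.986800+0.967700+0.949300+0.902500))/(1+9/200) = 8941/10000 ≈ 0.894100
step 6 [3y] bond c/2=1/25: DF=(137759/125000 − 1/25·(0.986800+0.967700+0.949300+0.902500+0.894100))/(1+1/25) = 8789/10000 ≈ 0.878900
step 7 [3.5y] swap r/2=1658/64135: DF=(1 − 1658/64135·(0.986800+0.967700+0.949300+0.902500+0.894100+0.878900))/(1+1658/64135) = 4171/5000 ≈ 0.834200

1 1/2 2467/2500
2 1 9677/10000
3 3/2 9493/10000
4 2 361/400
5 5/2 8941/10000
6 3 8789/10000
7 7/2 4171/5000
DF(3.5y) = 4171/5000 ≈ 0.834200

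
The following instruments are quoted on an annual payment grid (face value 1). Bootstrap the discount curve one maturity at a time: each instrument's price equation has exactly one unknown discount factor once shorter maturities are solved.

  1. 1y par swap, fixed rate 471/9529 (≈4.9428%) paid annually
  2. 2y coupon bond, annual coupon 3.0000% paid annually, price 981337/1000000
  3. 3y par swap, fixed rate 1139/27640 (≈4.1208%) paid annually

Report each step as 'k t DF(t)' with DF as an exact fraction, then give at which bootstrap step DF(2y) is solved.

step 1 [1y] swap r/1=471/9529: DF=(1 − 471/9529·(0))/(1+471/9529) = 9529/10000 ≈ 0.952900
step 2 [2y] bond c/1=3/100: DF=(981337/1000000 − 3/100·(0.952900))/(1+3/100) = 37/40 ≈ 0.925000
step 3 [3y] swap r/1=1139/27640: DF=(1 − 1139/27640·(0.952900+0.925000))/(1+1139/27640) = 8861/10000 ≈ 0.886100

1 1 9529/10000
2 2 37/40
3 3 8861/10000
DF(2y) is solved at step 2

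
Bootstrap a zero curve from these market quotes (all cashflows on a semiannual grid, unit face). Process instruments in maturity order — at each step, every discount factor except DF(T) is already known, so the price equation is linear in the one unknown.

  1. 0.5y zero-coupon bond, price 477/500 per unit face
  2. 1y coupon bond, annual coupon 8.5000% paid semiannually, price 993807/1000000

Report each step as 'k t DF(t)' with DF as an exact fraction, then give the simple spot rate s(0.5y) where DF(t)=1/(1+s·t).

1 1/2 477/500
2 1 1143/1250
s(0.5y) = (1/(477/500) − 1)/(1/2) = 46/477 ≈ 9.6436%

step 1 [0.5y] zero: DF = P = 477/500 ≈ 0.954000
step 2 [1y] bond c/2=17/400: DF=(993807/1000000 − 17/400·(0.954000))/(1+17/400) = 1143/1250 ≈ 0.914400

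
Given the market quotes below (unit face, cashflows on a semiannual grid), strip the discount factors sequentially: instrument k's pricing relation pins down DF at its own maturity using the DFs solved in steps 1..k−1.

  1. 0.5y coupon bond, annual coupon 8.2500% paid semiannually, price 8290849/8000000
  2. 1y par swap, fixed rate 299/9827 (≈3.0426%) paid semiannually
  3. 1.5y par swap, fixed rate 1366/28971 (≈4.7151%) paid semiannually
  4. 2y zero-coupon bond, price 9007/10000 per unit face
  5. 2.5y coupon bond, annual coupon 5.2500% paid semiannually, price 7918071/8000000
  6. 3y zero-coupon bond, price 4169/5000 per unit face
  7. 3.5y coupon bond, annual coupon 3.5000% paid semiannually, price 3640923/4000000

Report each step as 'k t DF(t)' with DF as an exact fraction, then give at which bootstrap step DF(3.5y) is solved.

1 1/2 9953/10000
2 1 9701/10000
3 3/2 9317/10000
4 2 9007/10000
5 5/2 8673/10000
6 3 4169/5000
7 7/2 4/5
DF(3.5y) is solved at step 7

step 1 [0.5y] bond c/2=33/800: DF=(8290849/8000000 − 33/800·(0))/(1+33/800) = 9953/10000 ≈ 0.995300
step 2 [1y] swap r/2=299/19654: DF=(1 − 299/19654·(0.995300))/(1+299/19654) = 9701/10000 ≈ 0.970100
step 3 [1.5y] swap r/2=683/28971: DF=(1 − 683/28971·(0.995300+0.970100))/(1+683/28971) = 9317/10000 ≈ 0.931700
step 4 [2y] zero: DF = P = 9007/10000 ≈ 0.900700
step 5 [2.5y] bond c/2=21/800: DF=(7918071/8000000 − 21/800·(0.995300+0.970100+0.931700+0.900700))/(1+21/800) = 8673/10000 ≈ 0.867300
step 6 [3y] zero: DF = P = 4169/5000 ≈ 0.833800
step 7 [3.5y] bond c/2=7/400: DF=(3640923/4000000 − 7/400·(0.995300+0.970100+0.931700+0.900700+0.867300+0.833800))/(1+7/400) = 4/5 ≈ 0.800000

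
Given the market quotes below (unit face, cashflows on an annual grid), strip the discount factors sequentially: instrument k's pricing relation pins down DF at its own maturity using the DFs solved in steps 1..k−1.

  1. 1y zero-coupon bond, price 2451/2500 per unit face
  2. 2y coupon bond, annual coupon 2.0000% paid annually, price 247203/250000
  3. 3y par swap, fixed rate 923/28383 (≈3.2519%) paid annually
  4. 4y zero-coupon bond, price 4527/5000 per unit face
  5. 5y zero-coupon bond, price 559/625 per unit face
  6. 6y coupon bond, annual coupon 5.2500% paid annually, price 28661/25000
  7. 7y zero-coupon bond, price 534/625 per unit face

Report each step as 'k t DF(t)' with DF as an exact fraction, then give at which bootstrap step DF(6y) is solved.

1 1 2451/2500
2 2 4751/5000
3 3 9077/10000
4 4 4527/5000
5 5 559/625
6 6 8579/10000
7 7 534/625
DF(6y) is solved at step 6

step 1 [1y] zero: DF = P = 2451/2500 ≈ 0.980400
step 2 [2y] bond c/1=1/50: DF=(247203/250000 − 1/50·(0.980400))/(1+1/50) = 4751/5000 ≈ 0.950200
step 3 [3y] swap r/1=923/28383: DF=(1 − 923/28383·(0.980400+0.950200))/(1+923/28383) = 9077/10000 ≈ 0.907700
step 4 [4y] zero: DF = P = 4527/5000 ≈ 0.905400
step 5 [5y] zero: DF = P = 559/625 ≈ 0.894400
step 6 [6y] bond c/1=21/400: DF=(28661/25000 − 21/400·(0.980400+0.950200+0.907700+0.905400+0.894400))/(1+21/400) = 8579/10000 ≈ 0.857900
step 7 [7y] zero: DF = P = 534/625 ≈ 0.854400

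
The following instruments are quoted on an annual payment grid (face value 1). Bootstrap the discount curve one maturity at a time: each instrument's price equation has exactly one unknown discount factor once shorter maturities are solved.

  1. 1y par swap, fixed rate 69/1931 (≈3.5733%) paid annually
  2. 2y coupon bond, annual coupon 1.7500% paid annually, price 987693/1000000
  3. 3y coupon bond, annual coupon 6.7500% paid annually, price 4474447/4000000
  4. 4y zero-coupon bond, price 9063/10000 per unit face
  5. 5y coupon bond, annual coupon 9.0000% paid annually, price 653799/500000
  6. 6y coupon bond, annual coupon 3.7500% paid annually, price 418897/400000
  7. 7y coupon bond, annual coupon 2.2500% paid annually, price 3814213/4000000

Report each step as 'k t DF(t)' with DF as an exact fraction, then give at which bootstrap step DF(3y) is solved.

step 1 [1y] swap r/1=69/1931: DF=(1 − 69/1931·(0))/(1+69/1931) = 1931/2000 ≈ 0.965500
step 2 [2y] bond c/1=7/400: DF=(987693/1000000 − 7/400·(0.965500))/(1+7/400) = 9541/10000 ≈ 0.954100
step 3 [3y] bond c/1=27/400: DF=(4474447/4000000 − 27/400·(0.965500+0.954100))/(1+27/400) = 1853/2000 ≈ 0.926500
step 4 [4y] zero: DF = P = 9063/10000 ≈ 0.906300
step 5 [5y] bond c/1=9/100: DF=(653799/500000 − 9/100·(0.965500+0.954100+0.926500+0.906300))/(1+9/100) = 4449/5000 ≈ 0.889800
step 6 [6y] bond c/1=3/80: DF=(418897/400000 − 3/80·(0.965500+0.954100+0.926500+0.906300+0.889800))/(1+3/80) = 526/625 ≈ 0.841600
step 7 [7y] bond c/1=9/400: DF=(3814213/4000000 − 9/400·(0.965500+0.954100+0.926500+0.906300+0.889800+0.841600))/(1+9/400) = 8119/10000 ≈ 0.811900

1 1 1931/2000
2 2 9541/10000
3 3 1853/2000
4 4 9063/10000
5 5 4449/5000
6 6 526/625
7 7 8119/10000
DF(3y) is solved at step 3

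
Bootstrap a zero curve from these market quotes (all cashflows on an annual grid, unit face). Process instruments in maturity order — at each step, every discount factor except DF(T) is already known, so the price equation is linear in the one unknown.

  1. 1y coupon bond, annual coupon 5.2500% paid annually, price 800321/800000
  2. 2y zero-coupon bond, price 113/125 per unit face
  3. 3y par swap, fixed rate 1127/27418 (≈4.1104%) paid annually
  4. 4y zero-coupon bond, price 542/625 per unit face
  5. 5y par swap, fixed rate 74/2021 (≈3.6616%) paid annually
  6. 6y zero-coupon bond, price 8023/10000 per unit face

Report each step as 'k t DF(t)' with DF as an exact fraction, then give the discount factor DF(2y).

step 1 [1y] bond c/1=21/400: DF=(800321/800000 − 21/400·(0))/(1+21/400) = 1901/2000 ≈ 0.950500
step 2 [2y] zero: DF = P = 113/125 ≈ 0.904000
step 3 [3y] swap r/1=1127/27418: DF=(1 − 1127/27418·(0.950500+0.904000))/(1+1127/27418) = 8873/10000 ≈ 0.887300
step 4 [4y] zero: DF = P = 542/625 ≈ 0.867200
step 5 [5y] swap r/1=74/2021: DF=(1 − 74/2021·(0.950500+0.904000+0.887300+0.867200))/(1+74/2021) = 2093/2500 ≈ 0.837200
step 6 [6y] zero: DF = P = 8023/10000 ≈ 0.802300

1 1 1901/2000
2 2 113/125
3 3 8873/10000
4 4 542/625
5 5 2093/2500
6 6 8023/10000
DF(2y) = 113/125 ≈ 0.904000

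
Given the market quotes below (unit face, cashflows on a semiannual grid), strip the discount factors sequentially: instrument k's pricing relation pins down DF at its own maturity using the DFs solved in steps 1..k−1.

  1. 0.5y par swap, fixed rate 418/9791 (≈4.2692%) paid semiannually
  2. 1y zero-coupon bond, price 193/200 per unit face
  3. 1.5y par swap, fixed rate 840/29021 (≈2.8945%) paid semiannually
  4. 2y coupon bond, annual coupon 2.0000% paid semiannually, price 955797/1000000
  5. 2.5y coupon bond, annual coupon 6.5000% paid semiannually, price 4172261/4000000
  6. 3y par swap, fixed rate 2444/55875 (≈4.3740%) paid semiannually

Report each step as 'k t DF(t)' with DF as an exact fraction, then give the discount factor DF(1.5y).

1 1/2 9791/10000
2 1 193/200
3 3/2 479/500
4 2 1147/1250
5 5/2 89/100
6 3 4389/5000
DF(1.5y) = 479/500 ≈ 0.958000

step 1 [0.5y] swap r/2=209/9791: DF=(1 − 209/9791·(0))/(1+209/9791) = 9791/10000 ≈ 0.979100
step 2 [1y] zero: DF = P = 193/200 ≈ 0.965000
step 3 [1.5y] swap r/2=420/29021: DF=(1 − 420/29021·(0.979100+0.965000))/(1+420/29021) = 479/500 ≈ 0.958000
step 4 [2y] bond c/2=1/100: DF=(955797/1000000 − 1/100·(0.979100+0.965000+0.958000))/(1+1/100) = 1147/1250 ≈ 0.917600
step 5 [2.5y] bond c/2=13/400: DF=(4172261/4000000 − 13/400·(0.979100+0.965000+0.958000+0.917600))/(1+13/400) = 89/100 ≈ 0.890000
step 6 [3y] swap r/2=1222/55875: DF=(1 − 1222/55875·(0.979100+0.965000+0.958000+0.917600+0.890000))/(1+1222/55875) = 4389/5000 ≈ 0.877800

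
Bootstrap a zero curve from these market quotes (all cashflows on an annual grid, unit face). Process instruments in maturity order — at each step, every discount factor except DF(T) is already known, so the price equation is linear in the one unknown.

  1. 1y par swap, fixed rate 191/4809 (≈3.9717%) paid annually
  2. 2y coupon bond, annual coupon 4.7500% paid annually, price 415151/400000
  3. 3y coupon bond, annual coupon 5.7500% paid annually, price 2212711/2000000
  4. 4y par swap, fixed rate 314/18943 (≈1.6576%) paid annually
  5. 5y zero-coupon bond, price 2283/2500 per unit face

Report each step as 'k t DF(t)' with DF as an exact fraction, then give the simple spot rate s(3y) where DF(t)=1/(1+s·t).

1 1 4809/5000
2 2 592/625
3 3 589/625
4 4 2343/2500
5 5 2283/2500
s(3y) = (1/(589/625) − 1)/(3) = 12/589 ≈ 2.0374%

step 1 [1y] swap r/1=191/4809: DF=(1 − 191/4809·(0))/(1+191/4809) = 4809/5000 ≈ 0.961800
step 2 [2y] bond c/1=19/400: DF=(415151/400000 − 19/400·(0.961800))/(1+19/400) = 592/625 ≈ 0.947200
step 3 [3y] bond c/1=23/400: DF=(2212711/2000000 − 23/400·(0.961800+0.947200))/(1+23/400) = 589/625 ≈ 0.942400
step 4 [4y] swap r/1=314/18943: DF=(1 − 314/18943·(0.961800+0.947200+0.942400))/(1+314/18943) = 2343/2500 ≈ 0.937200
step 5 [5y] zero: DF = P = 2283/2500 ≈ 0.913200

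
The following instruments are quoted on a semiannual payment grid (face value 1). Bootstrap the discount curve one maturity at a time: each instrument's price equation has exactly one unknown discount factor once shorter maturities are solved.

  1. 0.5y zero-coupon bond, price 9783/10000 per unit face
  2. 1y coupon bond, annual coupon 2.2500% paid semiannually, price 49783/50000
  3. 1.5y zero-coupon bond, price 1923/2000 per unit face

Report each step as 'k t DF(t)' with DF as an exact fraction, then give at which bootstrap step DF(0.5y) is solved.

step 1 [0.5y] zero: DF = P = 9783/10000 ≈ 0.978300
step 2 [1y] bond c/2=9/800: DF=(49783/50000 − 9/800·(0.978300))/(1+9/800) = 9737/10000 ≈ 0.973700
step 3 [1.5y] zero: DF = P = 1923/2000 ≈ 0.961500

1 1/2 9783/10000
2 1 9737/10000
3 3/2 1923/2000
DF(0.5y) is solved at step 1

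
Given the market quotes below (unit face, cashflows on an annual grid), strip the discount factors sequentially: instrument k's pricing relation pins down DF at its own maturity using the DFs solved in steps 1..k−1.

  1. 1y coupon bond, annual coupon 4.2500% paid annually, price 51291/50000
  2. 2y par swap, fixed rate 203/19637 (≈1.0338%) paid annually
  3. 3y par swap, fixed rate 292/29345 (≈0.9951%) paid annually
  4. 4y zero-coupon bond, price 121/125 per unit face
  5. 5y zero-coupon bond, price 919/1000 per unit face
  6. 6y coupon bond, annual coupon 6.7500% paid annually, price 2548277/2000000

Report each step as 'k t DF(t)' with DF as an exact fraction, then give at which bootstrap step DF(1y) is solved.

1 1 123/125
2 2 9797/10000
3 3 2427/2500
4 4 121/125
5 5 919/1000
6 6 8887/10000
DF(1y) is solved at step 1

step 1 [1y] bond c/1=17/400: DF=(51291/50000 − 17/400·(0))/(1+17/400) = 123/125 ≈ 0.984000
step 2 [2y] swap r/1=203/19637: DF=(1 − 203/19637·(0.984000))/(1+203/19637) = 9797/10000 ≈ 0.979700
step 3 [3y] swap r/1=292/29345: DF=(1 − 292/29345·(0.984000+0.979700))/(1+292/29345) = 2427/2500 ≈ 0.970800
step 4 [4y] zero: DF = P = 121/125 ≈ 0.968000
step 5 [5y] zero: DF = P = 919/1000 ≈ 0.919000
step 6 [6y] bond c/1=27/400: DF=(2548277/2000000 − 27/400·(0.984000+0.979700+0.970800+0.968000+0.919000))/(1+27/400) = 8887/10000 ≈ 0.888700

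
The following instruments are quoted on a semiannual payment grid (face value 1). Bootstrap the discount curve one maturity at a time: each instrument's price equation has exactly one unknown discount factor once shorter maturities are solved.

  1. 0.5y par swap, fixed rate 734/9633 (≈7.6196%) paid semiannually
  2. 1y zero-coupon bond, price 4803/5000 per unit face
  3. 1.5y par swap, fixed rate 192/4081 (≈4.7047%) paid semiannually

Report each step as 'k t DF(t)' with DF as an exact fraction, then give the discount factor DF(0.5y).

1 1/2 9633/10000
2 1 4803/5000
3 3/2 583/625
DF(0.5y) = 9633/10000 ≈ 0.963300

step 1 [0.5y] swap r/2=367/9633: DF=(1 − 367/9633·(0))/(1+367/9633) = 9633/10000 ≈ 0.963300
step 2 [1y] zero: DF = P = 4803/5000 ≈ 0.960600
step 3 [1.5y] swap r/2=96/4081: DF=(1 − 96/4081·(0.963300+0.960600))/(1+96/4081) = 583/625 ≈ 0.932800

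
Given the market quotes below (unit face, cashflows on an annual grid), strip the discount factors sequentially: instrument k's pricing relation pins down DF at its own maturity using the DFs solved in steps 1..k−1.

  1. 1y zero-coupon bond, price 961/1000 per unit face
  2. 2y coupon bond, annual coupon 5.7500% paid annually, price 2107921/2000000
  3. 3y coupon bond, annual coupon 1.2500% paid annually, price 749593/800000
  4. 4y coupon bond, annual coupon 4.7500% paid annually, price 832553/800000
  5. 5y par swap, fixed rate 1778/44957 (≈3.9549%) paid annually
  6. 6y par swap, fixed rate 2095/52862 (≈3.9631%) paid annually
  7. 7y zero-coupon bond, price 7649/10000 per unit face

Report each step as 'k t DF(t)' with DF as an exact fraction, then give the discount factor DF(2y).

step 1 [1y] zero: DF = P = 961/1000 ≈ 0.961000
step 2 [2y] bond c/1=23/400: DF=(2107921/2000000 − 23/400·(0.961000))/(1+23/400) = 2361/2500 ≈ 0.944400
step 3 [3y] bond c/1=1/80: DF=(749593/800000 − 1/80·(0.961000+0.944400))/(1+1/80) = 9019/10000 ≈ 0.901900
step 4 [4y] bond c/1=19/400: DF=(832553/800000 − 19/400·(0.961000+0.944400+0.901900))/(1+19/400) = 4331/5000 ≈ 0.866200
step 5 [5y] swap r/1=1778/44957: DF=(1 − 1778/44957·(0.961000+0.944400+0.901900+0.866200))/(1+1778/44957) = 4111/5000 ≈ 0.822200
step 6 [6y] swap r/1=2095/52862: DF=(1 − 2095/52862·(0.961000+0.944400+0.901900+0.866200+0.822200))/(1+2095/52862) = 1581/2000 ≈ 0.790500
step 7 [7y] zero: DF = P = 7649/10000 ≈ 0.764900

1 1 961/1000
2 2 2361/2500
3 3 9019/10000
4 4 4331/5000
5 5 4111/5000
6 6 1581/2000
7 7 7649/10000
DF(2y) = 2361/2500 ≈ 0.944400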